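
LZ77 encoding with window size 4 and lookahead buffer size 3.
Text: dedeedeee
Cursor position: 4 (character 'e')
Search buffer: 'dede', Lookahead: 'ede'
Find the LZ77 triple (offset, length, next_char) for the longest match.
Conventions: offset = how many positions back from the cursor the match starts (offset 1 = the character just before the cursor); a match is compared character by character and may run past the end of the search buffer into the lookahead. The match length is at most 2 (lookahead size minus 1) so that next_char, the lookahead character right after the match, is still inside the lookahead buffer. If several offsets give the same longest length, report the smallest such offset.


Try each offset into the search buffer:
  offset=1 (pos 3, char 'e'): match length 1
  offset=2 (pos 2, char 'd'): match length 0
  offset=3 (pos 1, char 'e'): match length 2
  offset=4 (pos 0, char 'd'): match length 0
Longest match has length 2 at offset 3.
next_char = character at position 4 + 2 = 6 -> 'e'

Best match: offset=3, length=2 (matching 'ed' starting at position 1)
LZ77 triple: (3, 2, 'e')


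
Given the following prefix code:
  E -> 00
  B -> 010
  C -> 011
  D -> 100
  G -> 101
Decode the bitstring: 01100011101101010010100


Decoding step by step:
Bits 011 -> C
Bits 00 -> E
Bits 011 -> C
Bits 101 -> G
Bits 101 -> G
Bits 010 -> B
Bits 010 -> B
Bits 100 -> D


Decoded message: CECGGBBD


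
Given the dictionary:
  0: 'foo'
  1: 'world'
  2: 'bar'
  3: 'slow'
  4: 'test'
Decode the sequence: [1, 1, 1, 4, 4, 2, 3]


Look up each index in the dictionary:
  1 -> 'world'
  1 -> 'world'
  1 -> 'world'
  4 -> 'test'
  4 -> 'test'
  2 -> 'bar'
  3 -> 'slow'

Decoded: "world world world test test bar slow"


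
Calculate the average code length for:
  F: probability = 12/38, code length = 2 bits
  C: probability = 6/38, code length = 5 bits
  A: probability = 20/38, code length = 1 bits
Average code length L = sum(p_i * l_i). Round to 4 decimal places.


Weighted contributions p_i * l_i:
  F: (12/38) * 2 = 24/38
  C: (6/38) * 5 = 30/38
  A: (20/38) * 1 = 20/38
Sum = (24 + 30 + 20)/38 = 74/38

L = 74/38 = 1.9474 bits/symbol


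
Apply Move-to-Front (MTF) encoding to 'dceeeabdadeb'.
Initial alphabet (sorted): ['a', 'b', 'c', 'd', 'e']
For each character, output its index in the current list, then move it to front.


MTF encoding:
'd': index 3 in ['a', 'b', 'c', 'd', 'e'] -> ['d', 'a', 'b', 'c', 'e']
'c': index 3 in ['d', 'a', 'b', 'c', 'e'] -> ['c', 'd', 'a', 'b', 'e']
'e': index 4 in ['c', 'd', 'a', 'b', 'e'] -> ['e', 'c', 'd', 'a', 'b']
'e': index 0 in ['e', 'c', 'd', 'a', 'b'] -> ['e', 'c', 'd', 'a', 'b']
'e': index 0 in ['e', 'c', 'd', 'a', 'b'] -> ['e', 'c', 'd', 'a', 'b']
'a': index 3 in ['e', 'c', 'd', 'a', 'b'] -> ['a', 'e', 'c', 'd', 'b']
'b': index 4 in ['a', 'e', 'c', 'd', 'b'] -> ['b', 'a', 'e', 'c', 'd']
'd': index 4 in ['b', 'a', 'e', 'c', 'd'] -> ['d', 'b', 'a', 'e', 'c']
'a': index 2 in ['d', 'b', 'a', 'e', 'c'] -> ['a', 'd', 'b', 'e', 'c']
'd': index 1 in ['a', 'd', 'b', 'e', 'c'] -> ['d', 'a', 'b', 'e', 'c']
'e': index 3 in ['d', 'a', 'b', 'e', 'c'] -> ['e', 'd', 'a', 'b', 'c']
'b': index 3 in ['e', 'd', 'a', 'b', 'c'] -> ['b', 'e', 'd', 'a', 'c']


Output: [3, 3, 4, 0, 0, 3, 4, 4, 2, 1, 3, 3]


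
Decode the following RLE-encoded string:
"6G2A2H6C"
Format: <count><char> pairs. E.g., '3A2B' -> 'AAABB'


Expanding each <count><char> pair:
  6G -> 'GGGGGG'
  2A -> 'AA'
  2H -> 'HH'
  6C -> 'CCCCCC'

Decoded = GGGGGGAAHHCCCCCC


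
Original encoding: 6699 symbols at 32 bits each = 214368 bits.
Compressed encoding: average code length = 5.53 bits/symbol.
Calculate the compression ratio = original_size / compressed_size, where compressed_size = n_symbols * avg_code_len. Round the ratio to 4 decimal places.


original_size = n_symbols * orig_bits = 6699 * 32 = 214368 bits
compressed_size = n_symbols * avg_code_len = 6699 * 5.53 = 37045.47 bits
ratio = original_size / compressed_size = 214368 / 37045.47 = 5.7866

Compression ratio = 5.7866


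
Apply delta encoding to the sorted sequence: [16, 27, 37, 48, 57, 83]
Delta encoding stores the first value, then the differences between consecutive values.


First value: 16
Deltas:
  27 - 16 = 11
  37 - 27 = 10
  48 - 37 = 11
  57 - 48 = 9
  83 - 57 = 26


Delta encoded: [16, 11, 10, 11, 9, 26]


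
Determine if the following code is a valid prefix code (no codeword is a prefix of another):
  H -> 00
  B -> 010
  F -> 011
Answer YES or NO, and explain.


Checking each pair (does one codeword prefix another?):
  H='00' vs B='010': no prefix
  H='00' vs F='011': no prefix
  B='010' vs H='00': no prefix
  B='010' vs F='011': no prefix
  F='011' vs H='00': no prefix
  F='011' vs B='010': no prefix
No violation found over all pairs.

YES -- this is a valid prefix code. No codeword is a prefix of any other codeword.


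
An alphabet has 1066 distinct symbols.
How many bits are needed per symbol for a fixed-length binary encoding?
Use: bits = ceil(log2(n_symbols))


log2(1066) = 10.058
Bracket: 2^10 = 1024 < 1066 <= 2^11 = 2048
So ceil(log2(1066)) = 11

bits = ceil(log2(1066)) = ceil(10.058) = 11 bits


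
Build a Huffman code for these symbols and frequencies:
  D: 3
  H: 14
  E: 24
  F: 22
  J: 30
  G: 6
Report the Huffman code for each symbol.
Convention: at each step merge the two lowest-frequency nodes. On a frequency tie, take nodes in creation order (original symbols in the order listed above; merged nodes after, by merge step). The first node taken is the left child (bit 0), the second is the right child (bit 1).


Huffman tree construction:
Step 1: Merge D(3) + G(6) = 9
Step 2: Merge (D+G)(9) + H(14) = 23
Step 3: Merge F(22) + ((D+G)+H)(23) = 45
Step 4: Merge E(24) + J(30) = 54
Step 5: Merge (F+((D+G)+H))(45) + (E+J)(54) = 99
Read each symbol's code off the tree from the root (left child = 0, right child = 1).

Codes:
  D: 0100 (length 4)
  H: 011 (length 3)
  E: 10 (length 2)
  F: 00 (length 2)
  J: 11 (length 2)
  G: 0101 (length 4)
Average code length: 230/99 = 2.3232 bits/symbol


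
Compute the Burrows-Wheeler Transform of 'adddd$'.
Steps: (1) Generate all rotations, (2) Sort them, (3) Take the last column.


Rotations (sorted):
  0: $adddd -> last char: d
  1: adddd$ -> last char: $
  2: d$addd -> last char: d
  3: dd$add -> last char: d
  4: ddd$ad -> last char: d
  5: dddd$a -> last char: a


BWT = d$ddda


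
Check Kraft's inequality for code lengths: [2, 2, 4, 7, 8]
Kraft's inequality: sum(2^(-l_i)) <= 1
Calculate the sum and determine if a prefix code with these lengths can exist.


Sum = 2^(-2) + 2^(-2) + 2^(-4) + 2^(-7) + 2^(-8)
    = 0.25 + 0.25 + 0.0625 + 0.0078125 + 0.00390625
    = 147/256 = 0.57421875
Since 0.57421875 <= 1, Kraft's inequality IS satisfied.
A prefix code with these lengths CAN exist.

Kraft sum = 0.57421875. Satisfied.


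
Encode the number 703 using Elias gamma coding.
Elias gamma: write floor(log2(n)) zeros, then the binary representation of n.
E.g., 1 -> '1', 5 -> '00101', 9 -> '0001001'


num_bits = floor(log2(703)) + 1 = 10
leading_zeros = num_bits - 1 = 9
binary(703) = 1010111111

Elias gamma(703) = '000000000' + '1010111111' = 0000000001010111111 (19 bits)


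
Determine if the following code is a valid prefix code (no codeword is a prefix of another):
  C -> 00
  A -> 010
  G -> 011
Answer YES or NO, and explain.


Checking each pair (does one codeword prefix another?):
  C='00' vs A='010': no prefix
  C='00' vs G='011': no prefix
  A='010' vs C='00': no prefix
  A='010' vs G='011': no prefix
  G='011' vs C='00': no prefix
  G='011' vs A='010': no prefix
No violation found over all pairs.

YES -- this is a valid prefix code. No codeword is a prefix of any other codeword.


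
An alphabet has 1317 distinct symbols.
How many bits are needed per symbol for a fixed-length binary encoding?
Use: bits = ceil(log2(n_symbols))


log2(1317) = 10.363
Bracket: 2^10 = 1024 < 1317 <= 2^11 = 2048
So ceil(log2(1317)) = 11

bits = ceil(log2(1317)) = ceil(10.363) = 11 bits


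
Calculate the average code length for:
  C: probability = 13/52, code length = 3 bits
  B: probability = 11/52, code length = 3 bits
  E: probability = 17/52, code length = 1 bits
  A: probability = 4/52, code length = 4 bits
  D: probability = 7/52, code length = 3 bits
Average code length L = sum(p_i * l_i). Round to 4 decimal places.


Weighted contributions p_i * l_i:
  C: (13/52) * 3 = 39/52
  B: (11/52) * 3 = 33/52
  E: (17/52) * 1 = 17/52
  A: (4/52) * 4 = 16/52
  D: (7/52) * 3 = 21/52
Sum = (39 + 33 + 17 + 16 + 21)/52 = 126/52

L = 126/52 = 2.4231 bits/symbol


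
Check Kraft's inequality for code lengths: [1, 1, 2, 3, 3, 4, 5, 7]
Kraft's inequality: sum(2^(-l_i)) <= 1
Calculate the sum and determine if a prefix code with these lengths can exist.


Sum = 2^(-1) + 2^(-1) + 2^(-2) + 2^(-3) + 2^(-3) + 2^(-4) + 2^(-5) + 2^(-7)
    = 0.5 + 0.5 + 0.25 + 0.125 + 0.125 + 0.0625 + 0.03125 + 0.0078125
    = 205/128 = 1.6015625
Since 1.6015625 > 1, Kraft's inequality is NOT satisfied.
A prefix code with these lengths CANNOT exist.

Kraft sum = 1.6015625. Not satisfied.


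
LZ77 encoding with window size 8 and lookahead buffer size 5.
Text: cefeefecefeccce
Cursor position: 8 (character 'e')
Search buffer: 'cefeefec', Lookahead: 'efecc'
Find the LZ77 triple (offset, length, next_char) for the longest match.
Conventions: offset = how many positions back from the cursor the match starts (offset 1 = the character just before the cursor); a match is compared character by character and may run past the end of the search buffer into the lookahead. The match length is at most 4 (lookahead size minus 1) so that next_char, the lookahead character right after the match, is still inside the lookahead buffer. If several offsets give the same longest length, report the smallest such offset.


Try each offset into the search buffer:
  offset=1 (pos 7, char 'c'): match length 0
  offset=2 (pos 6, char 'e'): match length 1
  offset=3 (pos 5, char 'f'): match length 0
  offset=4 (pos 4, char 'e'): match length 4
  offset=5 (pos 3, char 'e'): match length 1
  offset=6 (pos 2, char 'f'): match length 0
  offset=7 (pos 1, char 'e'): match length 3
  offset=8 (pos 0, char 'c'): match length 0
Longest match has length 4 at offset 4.
next_char = character at position 8 + 4 = 12 -> 'c'

Best match: offset=4, length=4 (matching 'efec' starting at position 4)
LZ77 triple: (4, 4, 'c')


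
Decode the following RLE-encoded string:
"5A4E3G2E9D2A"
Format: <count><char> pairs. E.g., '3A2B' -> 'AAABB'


Expanding each <count><char> pair:
  5A -> 'AAAAA'
  4E -> 'EEEE'
  3G -> 'GGG'
  2E -> 'EE'
  9D -> 'DDDDDDDDD'
  2A -> 'AA'

Decoded = AAAAAEEEEGGGEEDDDDDDDDDAA


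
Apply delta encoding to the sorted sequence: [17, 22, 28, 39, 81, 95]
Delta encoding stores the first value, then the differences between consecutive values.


First value: 17
Deltas:
  22 - 17 = 5
  28 - 22 = 6
  39 - 28 = 11
  81 - 39 = 42
  95 - 81 = 14


Delta encoded: [17, 5, 6, 11, 42, 14]


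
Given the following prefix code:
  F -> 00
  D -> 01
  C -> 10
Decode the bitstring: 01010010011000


Decoding step by step:
Bits 01 -> D
Bits 01 -> D
Bits 00 -> F
Bits 10 -> C
Bits 01 -> D
Bits 10 -> C
Bits 00 -> F


Decoded message: DDFCDCF


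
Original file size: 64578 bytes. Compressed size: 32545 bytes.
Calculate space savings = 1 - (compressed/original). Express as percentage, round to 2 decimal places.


ratio = compressed/original = 32545/64578 = 0.503964
savings = 1 - ratio = 1 - 0.503964 = 0.496036
as a percentage: 0.496036 * 100 = 49.6%

Space savings = 1 - 32545/64578 = 49.6%


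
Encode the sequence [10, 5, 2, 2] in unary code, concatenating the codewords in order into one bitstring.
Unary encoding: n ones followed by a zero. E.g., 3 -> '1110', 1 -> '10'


Encode each number as n ones followed by a terminating 0:
  10 -> 11111111110 (11 bits)
  5 -> 111110 (6 bits)
  2 -> 110 (3 bits)
  2 -> 110 (3 bits)
Total length = 11 + 6 + 3 + 3 = 23 bits.

Unary([10, 5, 2, 2]) = 11111111110111110110110 (23 bits)


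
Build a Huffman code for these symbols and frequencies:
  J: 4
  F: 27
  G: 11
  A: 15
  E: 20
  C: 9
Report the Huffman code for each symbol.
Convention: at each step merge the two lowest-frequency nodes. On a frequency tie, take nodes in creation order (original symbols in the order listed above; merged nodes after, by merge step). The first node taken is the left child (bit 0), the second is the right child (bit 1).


Huffman tree construction:
Step 1: Merge J(4) + C(9) = 13
Step 2: Merge G(11) + (J+C)(13) = 24
Step 3: Merge A(15) + E(20) = 35
Step 4: Merge (G+(J+C))(24) + F(27) = 51
Step 5: Merge (A+E)(35) + ((G+(J+C))+F)(51) = 86
Read each symbol's code off the tree from the root (left child = 0, right child = 1).

Codes:
  J: 1010 (length 4)
  F: 11 (length 2)
  G: 100 (length 3)
  A: 00 (length 2)
  E: 01 (length 2)
  C: 1011 (length 4)
Average code length: 209/86 = 2.4302 bits/symbol


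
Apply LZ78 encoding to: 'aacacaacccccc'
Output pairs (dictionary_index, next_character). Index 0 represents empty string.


LZ78 encoding steps:
Dictionary: {0: ''}
Step 1: w='' (idx 0), next='a' -> output (0, 'a'), add 'a' as idx 1
Step 2: w='a' (idx 1), next='c' -> output (1, 'c'), add 'ac' as idx 2
Step 3: w='ac' (idx 2), next='a' -> output (2, 'a'), add 'aca' as idx 3
Step 4: w='ac' (idx 2), next='c' -> output (2, 'c'), add 'acc' as idx 4
Step 5: w='' (idx 0), next='c' -> output (0, 'c'), add 'c' as idx 5
Step 6: w='c' (idx 5), next='c' -> output (5, 'c'), add 'cc' as idx 6
Step 7: w='c' (idx 5), end of input -> output (5, '')


Encoded: [(0, 'a'), (1, 'c'), (2, 'a'), (2, 'c'), (0, 'c'), (5, 'c'), (5, '')]


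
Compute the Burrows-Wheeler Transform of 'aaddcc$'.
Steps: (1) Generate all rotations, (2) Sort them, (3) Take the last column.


Rotations (sorted):
  0: $aaddcc -> last char: c
  1: aaddcc$ -> last char: $
  2: addcc$a -> last char: a
  3: c$aaddc -> last char: c
  4: cc$aadd -> last char: d
  5: dcc$aad -> last char: d
  6: ddcc$aa -> last char: a


BWT = c$acdda


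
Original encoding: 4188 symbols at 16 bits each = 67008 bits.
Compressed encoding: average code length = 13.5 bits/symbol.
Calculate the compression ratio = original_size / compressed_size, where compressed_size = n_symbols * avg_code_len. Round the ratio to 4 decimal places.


original_size = n_symbols * orig_bits = 4188 * 16 = 67008 bits
compressed_size = n_symbols * avg_code_len = 4188 * 13.5 = 56538.0 bits
ratio = original_size / compressed_size = 67008 / 56538.0 = 1.1852

Compression ratio = 1.1852


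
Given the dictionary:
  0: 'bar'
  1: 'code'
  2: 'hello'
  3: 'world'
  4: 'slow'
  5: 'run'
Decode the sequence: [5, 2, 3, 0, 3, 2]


Look up each index in the dictionary:
  5 -> 'run'
  2 -> 'hello'
  3 -> 'world'
  0 -> 'bar'
  3 -> 'world'
  2 -> 'hello'

Decoded: "run hello world bar world hello"


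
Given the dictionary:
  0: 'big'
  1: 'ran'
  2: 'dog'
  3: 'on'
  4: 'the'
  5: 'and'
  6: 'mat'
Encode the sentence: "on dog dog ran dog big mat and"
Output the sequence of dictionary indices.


Look up each word in the dictionary:
  'on' -> 3
  'dog' -> 2
  'dog' -> 2
  'ran' -> 1
  'dog' -> 2
  'big' -> 0
  'mat' -> 6
  'and' -> 5

Encoded: [3, 2, 2, 1, 2, 0, 6, 5]


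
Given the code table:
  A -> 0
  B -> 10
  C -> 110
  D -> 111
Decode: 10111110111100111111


Decoding:
10 -> B
111 -> D
110 -> C
111 -> D
10 -> B
0 -> A
111 -> D
111 -> D


Result: BDCDBADD


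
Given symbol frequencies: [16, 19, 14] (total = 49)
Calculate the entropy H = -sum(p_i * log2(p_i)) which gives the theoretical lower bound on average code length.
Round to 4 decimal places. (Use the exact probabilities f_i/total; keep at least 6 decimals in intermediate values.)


Per-symbol terms -p_i * log2(p_i) with p_i = f_i/49:
  p = 16/49 = 0.326531: log2(p) = -1.614710, -p*log2(p) = 0.527252
  p = 19/49 = 0.387755: log2(p) = -1.366782, -p*log2(p) = 0.529977
  p = 14/49 = 0.285714: log2(p) = -1.807355, -p*log2(p) = 0.516387
H = 0.527252 + 0.529977 + 0.516387 = 1.573616

H = 1.5736 bits/symbol


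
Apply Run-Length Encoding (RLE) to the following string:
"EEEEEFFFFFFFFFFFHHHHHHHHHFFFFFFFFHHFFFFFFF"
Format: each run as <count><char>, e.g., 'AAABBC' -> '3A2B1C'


Scanning runs left to right:
  i=0: run of 'E' x 5 -> '5E'
  i=5: run of 'F' x 11 -> '11F'
  i=16: run of 'H' x 9 -> '9H'
  i=25: run of 'F' x 8 -> '8F'
  i=33: run of 'H' x 2 -> '2H'
  i=35: run of 'F' x 7 -> '7F'

RLE = 5E11F9H8F2H7F


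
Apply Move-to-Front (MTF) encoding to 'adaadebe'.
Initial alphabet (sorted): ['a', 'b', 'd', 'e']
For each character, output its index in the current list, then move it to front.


MTF encoding:
'a': index 0 in ['a', 'b', 'd', 'e'] -> ['a', 'b', 'd', 'e']
'd': index 2 in ['a', 'b', 'd', 'e'] -> ['d', 'a', 'b', 'e']
'a': index 1 in ['d', 'a', 'b', 'e'] -> ['a', 'd', 'b', 'e']
'a': index 0 in ['a', 'd', 'b', 'e'] -> ['a', 'd', 'b', 'e']
'd': index 1 in ['a', 'd', 'b', 'e'] -> ['d', 'a', 'b', 'e']
'e': index 3 in ['d', 'a', 'b', 'e'] -> ['e', 'd', 'a', 'b']
'b': index 3 in ['e', 'd', 'a', 'b'] -> ['b', 'e', 'd', 'a']
'e': index 1 in ['b', 'e', 'd', 'a'] -> ['e', 'b', 'd', 'a']


Output: [0, 2, 1, 0, 1, 3, 3, 1]


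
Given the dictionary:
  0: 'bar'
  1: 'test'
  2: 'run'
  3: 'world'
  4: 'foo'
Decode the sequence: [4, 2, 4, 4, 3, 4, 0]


Look up each index in the dictionary:
  4 -> 'foo'
  2 -> 'run'
  4 -> 'foo'
  4 -> 'foo'
  3 -> 'world'
  4 -> 'foo'
  0 -> 'bar'

Decoded: "foo run foo foo world foo bar"


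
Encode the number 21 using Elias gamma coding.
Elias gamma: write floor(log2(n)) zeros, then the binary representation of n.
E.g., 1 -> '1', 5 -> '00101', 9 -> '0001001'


num_bits = floor(log2(21)) + 1 = 5
leading_zeros = num_bits - 1 = 4
binary(21) = 10101

Elias gamma(21) = '0000' + '10101' = 000010101 (9 bits)


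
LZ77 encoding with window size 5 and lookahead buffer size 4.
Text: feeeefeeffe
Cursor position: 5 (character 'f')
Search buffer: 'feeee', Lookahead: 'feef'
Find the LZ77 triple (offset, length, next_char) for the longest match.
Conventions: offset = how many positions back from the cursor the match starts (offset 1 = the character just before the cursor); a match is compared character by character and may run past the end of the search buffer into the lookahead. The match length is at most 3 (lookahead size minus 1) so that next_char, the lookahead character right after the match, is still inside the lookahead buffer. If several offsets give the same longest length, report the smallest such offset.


Try each offset into the search buffer:
  offset=1 (pos 4, char 'e'): match length 0
  offset=2 (pos 3, char 'e'): match length 0
  offset=3 (pos 2, char 'e'): match length 0
  offset=4 (pos 1, char 'e'): match length 0
  offset=5 (pos 0, char 'f'): match length 3
Longest match has length 3 at offset 5.
next_char = character at position 5 + 3 = 8 -> 'f'

Best match: offset=5, length=3 (matching 'fee' starting at position 0)
LZ77 triple: (5, 3, 'f')


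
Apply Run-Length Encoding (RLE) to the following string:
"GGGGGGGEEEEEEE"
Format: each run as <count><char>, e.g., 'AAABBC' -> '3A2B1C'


Scanning runs left to right:
  i=0: run of 'G' x 7 -> '7G'
  i=7: run of 'E' x 7 -> '7E'

RLE = 7G7E


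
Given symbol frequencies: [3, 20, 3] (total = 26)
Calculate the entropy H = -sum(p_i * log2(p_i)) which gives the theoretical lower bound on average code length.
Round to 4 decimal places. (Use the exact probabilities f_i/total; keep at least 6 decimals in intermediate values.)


Per-symbol terms -p_i * log2(p_i) with p_i = f_i/26:
  p = 3/26 = 0.115385: log2(p) = -3.115477, -p*log2(p) = 0.359478
  p = 20/26 = 0.769231: log2(p) = -0.378512, -p*log2(p) = 0.291163
  p = 3/26 = 0.115385: log2(p) = -3.115477, -p*log2(p) = 0.359478
H = 0.359478 + 0.291163 + 0.359478 = 1.010119

H = 1.0101 bits/symbol


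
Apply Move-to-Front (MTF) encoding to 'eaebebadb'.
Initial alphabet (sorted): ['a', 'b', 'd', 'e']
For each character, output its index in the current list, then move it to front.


MTF encoding:
'e': index 3 in ['a', 'b', 'd', 'e'] -> ['e', 'a', 'b', 'd']
'a': index 1 in ['e', 'a', 'b', 'd'] -> ['a', 'e', 'b', 'd']
'e': index 1 in ['a', 'e', 'b', 'd'] -> ['e', 'a', 'b', 'd']
'b': index 2 in ['e', 'a', 'b', 'd'] -> ['b', 'e', 'a', 'd']
'e': index 1 in ['b', 'e', 'a', 'd'] -> ['e', 'b', 'a', 'd']
'b': index 1 in ['e', 'b', 'a', 'd'] -> ['b', 'e', 'a', 'd']
'a': index 2 in ['b', 'e', 'a', 'd'] -> ['a', 'b', 'e', 'd']
'd': index 3 in ['a', 'b', 'e', 'd'] -> ['d', 'a', 'b', 'e']
'b': index 2 in ['d', 'a', 'b', 'e'] -> ['b', 'd', 'a', 'e']


Output: [3, 1, 1, 2, 1, 1, 2, 3, 2]


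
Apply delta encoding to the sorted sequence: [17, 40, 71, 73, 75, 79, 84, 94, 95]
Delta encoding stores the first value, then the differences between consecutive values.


First value: 17
Deltas:
  40 - 17 = 23
  71 - 40 = 31
  73 - 71 = 2
  75 - 73 = 2
  79 - 75 = 4
  84 - 79 = 5
  94 - 84 = 10
  95 - 94 = 1


Delta encoded: [17, 23, 31, 2, 2, 4, 5, 10, 1]


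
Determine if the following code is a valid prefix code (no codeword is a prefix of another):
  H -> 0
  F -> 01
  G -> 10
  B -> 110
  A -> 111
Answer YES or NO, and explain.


Checking each pair (does one codeword prefix another?):
  H='0' vs F='01': prefix -- VIOLATION

NO -- this is NOT a valid prefix code. H (0) is a prefix of F (01).


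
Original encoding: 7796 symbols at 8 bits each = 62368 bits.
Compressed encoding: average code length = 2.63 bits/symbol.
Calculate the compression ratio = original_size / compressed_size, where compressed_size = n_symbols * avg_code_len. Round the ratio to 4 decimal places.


original_size = n_symbols * orig_bits = 7796 * 8 = 62368 bits
compressed_size = n_symbols * avg_code_len = 7796 * 2.63 = 20503.48 bits
ratio = original_size / compressed_size = 62368 / 20503.48 = 3.0418

Compression ratio = 3.0418


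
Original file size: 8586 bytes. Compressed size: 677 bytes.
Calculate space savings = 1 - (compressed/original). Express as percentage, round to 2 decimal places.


ratio = compressed/original = 677/8586 = 0.078849
savings = 1 - ratio = 1 - 0.078849 = 0.921151
as a percentage: 0.921151 * 100 = 92.12%

Space savings = 1 - 677/8586 = 92.12%


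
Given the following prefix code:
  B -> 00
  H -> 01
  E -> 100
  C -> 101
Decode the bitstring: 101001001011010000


Decoding step by step:
Bits 101 -> C
Bits 00 -> B
Bits 100 -> E
Bits 101 -> C
Bits 101 -> C
Bits 00 -> B
Bits 00 -> B


Decoded message: CBECCBB


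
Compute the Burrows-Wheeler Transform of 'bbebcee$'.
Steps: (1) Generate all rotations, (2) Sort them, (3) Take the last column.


Rotations (sorted):
  0: $bbebcee -> last char: e
  1: bbebcee$ -> last char: $
  2: bcee$bbe -> last char: e
  3: bebcee$b -> last char: b
  4: cee$bbeb -> last char: b
  5: e$bbebce -> last char: e
  6: ebcee$bb -> last char: b
  7: ee$bbebc -> last char: c


BWT = e$ebbebc


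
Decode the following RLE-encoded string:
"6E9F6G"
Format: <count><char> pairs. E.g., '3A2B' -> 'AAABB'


Expanding each <count><char> pair:
  6E -> 'EEEEEE'
  9F -> 'FFFFFFFFF'
  6G -> 'GGGGGG'

Decoded = EEEEEEFFFFFFFFFGGGGGG


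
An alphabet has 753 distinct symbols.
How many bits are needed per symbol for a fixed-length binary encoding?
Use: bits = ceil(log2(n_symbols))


log2(753) = 9.5565
Bracket: 2^9 = 512 < 753 <= 2^10 = 1024
So ceil(log2(753)) = 10

bits = ceil(log2(753)) = ceil(9.5565) = 10 bits


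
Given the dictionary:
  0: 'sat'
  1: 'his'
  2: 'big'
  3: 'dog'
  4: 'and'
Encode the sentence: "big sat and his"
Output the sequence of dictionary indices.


Look up each word in the dictionary:
  'big' -> 2
  'sat' -> 0
  'and' -> 4
  'his' -> 1

Encoded: [2, 0, 4, 1]


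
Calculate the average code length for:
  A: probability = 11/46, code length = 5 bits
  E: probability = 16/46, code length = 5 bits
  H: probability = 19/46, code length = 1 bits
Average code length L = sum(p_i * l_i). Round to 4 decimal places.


Weighted contributions p_i * l_i:
  A: (11/46) * 5 = 55/46
  E: (16/46) * 5 = 80/46
  H: (19/46) * 1 = 19/46
Sum = (55 + 80 + 19)/46 = 154/46

L = 154/46 = 3.3478 bits/symbol


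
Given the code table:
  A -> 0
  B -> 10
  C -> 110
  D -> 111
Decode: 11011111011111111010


Decoding:
110 -> C
111 -> D
110 -> C
111 -> D
111 -> D
110 -> C
10 -> B


Result: CDCDDCB


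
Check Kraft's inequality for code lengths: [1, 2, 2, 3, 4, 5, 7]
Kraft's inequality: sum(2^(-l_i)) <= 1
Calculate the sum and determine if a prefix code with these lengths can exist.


Sum = 2^(-1) + 2^(-2) + 2^(-2) + 2^(-3) + 2^(-4) + 2^(-5) + 2^(-7)
    = 0.5 + 0.25 + 0.25 + 0.125 + 0.0625 + 0.03125 + 0.0078125
    = 157/128 = 1.2265625
Since 1.2265625 > 1, Kraft's inequality is NOT satisfied.
A prefix code with these lengths CANNOT exist.

Kraft sum = 1.2265625. Not satisfied.


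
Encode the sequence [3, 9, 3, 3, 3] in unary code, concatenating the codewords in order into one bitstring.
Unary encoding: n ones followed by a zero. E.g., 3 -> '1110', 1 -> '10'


Encode each number as n ones followed by a terminating 0:
  3 -> 1110 (4 bits)
  9 -> 1111111110 (10 bits)
  3 -> 1110 (4 bits)
  3 -> 1110 (4 bits)
  3 -> 1110 (4 bits)
Total length = 4 + 10 + 4 + 4 + 4 = 26 bits.

Unary([3, 9, 3, 3, 3]) = 11101111111110111011101110 (26 bits)


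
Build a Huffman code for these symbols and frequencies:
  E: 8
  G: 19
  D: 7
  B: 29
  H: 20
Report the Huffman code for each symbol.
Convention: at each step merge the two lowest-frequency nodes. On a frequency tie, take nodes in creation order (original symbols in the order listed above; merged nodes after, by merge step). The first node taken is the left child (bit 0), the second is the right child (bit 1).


Huffman tree construction:
Step 1: Merge D(7) + E(8) = 15
Step 2: Merge (D+E)(15) + G(19) = 34
Step 3: Merge H(20) + B(29) = 49
Step 4: Merge ((D+E)+G)(34) + (H+B)(49) = 83
Read each symbol's code off the tree from the root (left child = 0, right child = 1).

Codes:
  E: 001 (length 3)
  G: 01 (length 2)
  D: 000 (length 3)
  B: 11 (length 2)
  H: 10 (length 2)
Average code length: 181/83 = 2.1807 bits/symbol


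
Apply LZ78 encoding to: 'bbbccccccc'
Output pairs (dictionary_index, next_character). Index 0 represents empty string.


LZ78 encoding steps:
Dictionary: {0: ''}
Step 1: w='' (idx 0), next='b' -> output (0, 'b'), add 'b' as idx 1
Step 2: w='b' (idx 1), next='b' -> output (1, 'b'), add 'bb' as idx 2
Step 3: w='' (idx 0), next='c' -> output (0, 'c'), add 'c' as idx 3
Step 4: w='c' (idx 3), next='c' -> output (3, 'c'), add 'cc' as idx 4
Step 5: w='cc' (idx 4), next='c' -> output (4, 'c'), add 'ccc' as idx 5
Step 6: w='c' (idx 3), end of input -> output (3, '')


Encoded: [(0, 'b'), (1, 'b'), (0, 'c'), (3, 'c'), (4, 'c'), (3, '')]


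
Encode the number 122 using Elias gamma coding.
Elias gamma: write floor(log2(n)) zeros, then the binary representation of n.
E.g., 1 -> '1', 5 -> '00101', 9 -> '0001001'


num_bits = floor(log2(122)) + 1 = 7
leading_zeros = num_bits - 1 = 6
binary(122) = 1111010

Elias gamma(122) = '000000' + '1111010' = 0000001111010 (13 bits)


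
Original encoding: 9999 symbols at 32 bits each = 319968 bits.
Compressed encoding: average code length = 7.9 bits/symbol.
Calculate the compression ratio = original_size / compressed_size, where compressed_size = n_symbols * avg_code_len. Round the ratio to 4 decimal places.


original_size = n_symbols * orig_bits = 9999 * 32 = 319968 bits
compressed_size = n_symbols * avg_code_len = 9999 * 7.9 = 78992.1 bits
ratio = original_size / compressed_size = 319968 / 78992.1 = 4.0506

Compression ratio = 4.0506


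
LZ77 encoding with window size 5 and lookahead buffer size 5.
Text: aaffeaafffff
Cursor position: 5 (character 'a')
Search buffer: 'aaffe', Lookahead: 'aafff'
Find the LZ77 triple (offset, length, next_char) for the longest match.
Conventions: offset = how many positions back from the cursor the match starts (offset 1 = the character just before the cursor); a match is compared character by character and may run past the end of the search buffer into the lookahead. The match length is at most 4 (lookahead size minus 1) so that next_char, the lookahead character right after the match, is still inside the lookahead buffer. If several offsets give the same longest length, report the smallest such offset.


Try each offset into the search buffer:
  offset=1 (pos 4, char 'e'): match length 0
  offset=2 (pos 3, char 'f'): match length 0
  offset=3 (pos 2, char 'f'): match length 0
  offset=4 (pos 1, char 'a'): match length 1
  offset=5 (pos 0, char 'a'): match length 4
Longest match has length 4 at offset 5.
next_char = character at position 5 + 4 = 9 -> 'f'

Best match: offset=5, length=4 (matching 'aaff' starting at position 0)
LZ77 triple: (5, 4, 'f')


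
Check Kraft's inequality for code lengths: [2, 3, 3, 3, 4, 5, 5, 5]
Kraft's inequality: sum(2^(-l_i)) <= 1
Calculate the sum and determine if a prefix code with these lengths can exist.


Sum = 2^(-2) + 2^(-3) + 2^(-3) + 2^(-3) + 2^(-4) + 2^(-5) + 2^(-5) + 2^(-5)
    = 0.25 + 0.125 + 0.125 + 0.125 + 0.0625 + 0.03125 + 0.03125 + 0.03125
    = 25/32 = 0.78125
Since 0.78125 <= 1, Kraft's inequality IS satisfied.
A prefix code with these lengths CAN exist.

Kraft sum = 0.78125. Satisfied.


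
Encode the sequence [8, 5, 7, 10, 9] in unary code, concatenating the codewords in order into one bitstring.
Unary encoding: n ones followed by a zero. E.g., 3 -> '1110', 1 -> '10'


Encode each number as n ones followed by a terminating 0:
  8 -> 111111110 (9 bits)
  5 -> 111110 (6 bits)
  7 -> 11111110 (8 bits)
  10 -> 11111111110 (11 bits)
  9 -> 1111111110 (10 bits)
Total length = 9 + 6 + 8 + 11 + 10 = 44 bits.

Unary([8, 5, 7, 10, 9]) = 11111111011111011111110111111111101111111110 (44 bits)


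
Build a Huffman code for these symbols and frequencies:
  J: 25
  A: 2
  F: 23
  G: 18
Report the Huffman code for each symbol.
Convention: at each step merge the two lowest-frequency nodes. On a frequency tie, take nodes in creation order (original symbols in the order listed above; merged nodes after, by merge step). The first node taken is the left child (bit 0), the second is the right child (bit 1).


Huffman tree construction:
Step 1: Merge A(2) + G(18) = 20
Step 2: Merge (A+G)(20) + F(23) = 43
Step 3: Merge J(25) + ((A+G)+F)(43) = 68
Read each symbol's code off the tree from the root (left child = 0, right child = 1).

Codes:
  J: 0 (length 1)
  A: 100 (length 3)
  F: 11 (length 2)
  G: 101 (length 3)
Average code length: 131/68 = 1.9265 bits/symbol


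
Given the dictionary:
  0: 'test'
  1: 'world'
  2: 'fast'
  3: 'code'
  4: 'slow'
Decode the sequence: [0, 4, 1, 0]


Look up each index in the dictionary:
  0 -> 'test'
  4 -> 'slow'
  1 -> 'world'
  0 -> 'test'

Decoded: "test slow world test"


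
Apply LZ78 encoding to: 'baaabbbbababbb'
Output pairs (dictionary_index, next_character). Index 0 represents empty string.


LZ78 encoding steps:
Dictionary: {0: ''}
Step 1: w='' (idx 0), next='b' -> output (0, 'b'), add 'b' as idx 1
Step 2: w='' (idx 0), next='a' -> output (0, 'a'), add 'a' as idx 2
Step 3: w='a' (idx 2), next='a' -> output (2, 'a'), add 'aa' as idx 3
Step 4: w='b' (idx 1), next='b' -> output (1, 'b'), add 'bb' as idx 4
Step 5: w='bb' (idx 4), next='a' -> output (4, 'a'), add 'bba' as idx 5
Step 6: w='b' (idx 1), next='a' -> output (1, 'a'), add 'ba' as idx 6
Step 7: w='bb' (idx 4), next='b' -> output (4, 'b'), add 'bbb' as idx 7


Encoded: [(0, 'b'), (0, 'a'), (2, 'a'), (1, 'b'), (4, 'a'), (1, 'a'), (4, 'b')]


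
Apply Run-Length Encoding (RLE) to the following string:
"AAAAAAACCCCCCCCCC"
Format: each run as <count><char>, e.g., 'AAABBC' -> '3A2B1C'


Scanning runs left to right:
  i=0: run of 'A' x 7 -> '7A'
  i=7: run of 'C' x 10 -> '10C'

RLE = 7A10C


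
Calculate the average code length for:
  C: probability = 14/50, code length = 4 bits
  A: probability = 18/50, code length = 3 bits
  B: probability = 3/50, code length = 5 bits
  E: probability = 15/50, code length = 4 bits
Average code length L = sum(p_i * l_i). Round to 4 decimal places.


Weighted contributions p_i * l_i:
  C: (14/50) * 4 = 56/50
  A: (18/50) * 3 = 54/50
  B: (3/50) * 5 = 15/50
  E: (15/50) * 4 = 60/50
Sum = (56 + 54 + 15 + 60)/50 = 185/50

L = 185/50 = 3.7000 bits/symbol


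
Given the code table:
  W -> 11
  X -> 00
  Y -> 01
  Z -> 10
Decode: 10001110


Decoding:
10 -> Z
00 -> X
11 -> W
10 -> Z


Result: ZXWZ


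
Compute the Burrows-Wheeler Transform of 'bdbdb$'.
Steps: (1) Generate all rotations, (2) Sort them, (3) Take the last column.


Rotations (sorted):
  0: $bdbdb -> last char: b
  1: b$bdbd -> last char: d
  2: bdb$bd -> last char: d
  3: bdbdb$ -> last char: $
  4: db$bdb -> last char: b
  5: dbdb$b -> last char: b


BWT = bdd$bb


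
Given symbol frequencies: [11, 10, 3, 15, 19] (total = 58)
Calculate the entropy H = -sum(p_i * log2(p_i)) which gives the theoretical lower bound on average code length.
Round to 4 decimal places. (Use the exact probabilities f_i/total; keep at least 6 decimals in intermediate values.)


Per-symbol terms -p_i * log2(p_i) with p_i = f_i/58:
  p = 11/58 = 0.189655: log2(p) = -2.398549, -p*log2(p) = 0.454897
  p = 10/58 = 0.172414: log2(p) = -2.536053, -p*log2(p) = 0.437251
  p = 3/58 = 0.051724: log2(p) = -4.273018, -p*log2(p) = 0.221018
  p = 15/58 = 0.258621: log2(p) = -1.951090, -p*log2(p) = 0.504592
  p = 19/58 = 0.327586: log2(p) = -1.610053, -p*log2(p) = 0.527431
H = 0.454897 + 0.437251 + 0.221018 + 0.504592 + 0.527431 = 2.145189

H = 2.1452 bits/symbol


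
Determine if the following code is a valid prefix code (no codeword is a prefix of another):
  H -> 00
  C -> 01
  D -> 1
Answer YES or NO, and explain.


Checking each pair (does one codeword prefix another?):
  H='00' vs C='01': no prefix
  H='00' vs D='1': no prefix
  C='01' vs H='00': no prefix
  C='01' vs D='1': no prefix
  D='1' vs H='00': no prefix
  D='1' vs C='01': no prefix
No violation found over all pairs.

YES -- this is a valid prefix code. No codeword is a prefix of any other codeword.


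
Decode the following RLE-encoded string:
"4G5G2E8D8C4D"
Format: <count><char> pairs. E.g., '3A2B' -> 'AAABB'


Expanding each <count><char> pair:
  4G -> 'GGGG'
  5G -> 'GGGGG'
  2E -> 'EE'
  8D -> 'DDDDDDDD'
  8C -> 'CCCCCCCC'
  4D -> 'DDDD'

Decoded = GGGGGGGGGEEDDDDDDDDCCCCCCCCDDDD


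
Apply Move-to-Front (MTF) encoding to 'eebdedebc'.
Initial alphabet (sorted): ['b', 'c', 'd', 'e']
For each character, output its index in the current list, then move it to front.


MTF encoding:
'e': index 3 in ['b', 'c', 'd', 'e'] -> ['e', 'b', 'c', 'd']
'e': index 0 in ['e', 'b', 'c', 'd'] -> ['e', 'b', 'c', 'd']
'b': index 1 in ['e', 'b', 'c', 'd'] -> ['b', 'e', 'c', 'd']
'd': index 3 in ['b', 'e', 'c', 'd'] -> ['d', 'b', 'e', 'c']
'e': index 2 in ['d', 'b', 'e', 'c'] -> ['e', 'd', 'b', 'c']
'd': index 1 in ['e', 'd', 'b', 'c'] -> ['d', 'e', 'b', 'c']
'e': index 1 in ['d', 'e', 'b', 'c'] -> ['e', 'd', 'b', 'c']
'b': index 2 in ['e', 'd', 'b', 'c'] -> ['b', 'e', 'd', 'c']
'c': index 3 in ['b', 'e', 'd', 'c'] -> ['c', 'b', 'e', 'd']


Output: [3, 0, 1, 3, 2, 1, 1, 2, 3]


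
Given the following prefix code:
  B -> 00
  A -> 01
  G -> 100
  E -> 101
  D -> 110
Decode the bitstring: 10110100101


Decoding step by step:
Bits 101 -> E
Bits 101 -> E
Bits 00 -> B
Bits 101 -> E


Decoded message: EEBE


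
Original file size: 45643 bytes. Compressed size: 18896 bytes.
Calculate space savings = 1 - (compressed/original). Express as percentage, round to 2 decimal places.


ratio = compressed/original = 18896/45643 = 0.413996
savings = 1 - ratio = 1 - 0.413996 = 0.586004
as a percentage: 0.586004 * 100 = 58.6%

Space savings = 1 - 18896/45643 = 58.6%


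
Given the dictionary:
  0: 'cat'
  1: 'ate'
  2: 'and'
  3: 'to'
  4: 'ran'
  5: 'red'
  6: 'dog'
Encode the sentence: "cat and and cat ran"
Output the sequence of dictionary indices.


Look up each word in the dictionary:
  'cat' -> 0
  'and' -> 2
  'and' -> 2
  'cat' -> 0
  'ran' -> 4

Encoded: [0, 2, 2, 0, 4]


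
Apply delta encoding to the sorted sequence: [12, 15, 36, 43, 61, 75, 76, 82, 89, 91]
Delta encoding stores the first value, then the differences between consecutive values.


First value: 12
Deltas:
  15 - 12 = 3
  36 - 15 = 21
  43 - 36 = 7
  61 - 43 = 18
  75 - 61 = 14
  76 - 75 = 1
  82 - 76 = 6
  89 - 82 = 7
  91 - 89 = 2


Delta encoded: [12, 3, 21, 7, 18, 14, 1, 6, 7, 2]


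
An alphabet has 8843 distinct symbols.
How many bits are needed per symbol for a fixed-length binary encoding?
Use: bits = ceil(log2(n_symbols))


log2(8843) = 13.1103
Bracket: 2^13 = 8192 < 8843 <= 2^14 = 16384
So ceil(log2(8843)) = 14

bits = ceil(log2(8843)) = ceil(13.1103) = 14 bits


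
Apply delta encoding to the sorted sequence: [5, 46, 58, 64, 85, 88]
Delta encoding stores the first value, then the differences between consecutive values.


First value: 5
Deltas:
  46 - 5 = 41
  58 - 46 = 12
  64 - 58 = 6
  85 - 64 = 21
  88 - 85 = 3


Delta encoded: [5, 41, 12, 6, 21, 3]


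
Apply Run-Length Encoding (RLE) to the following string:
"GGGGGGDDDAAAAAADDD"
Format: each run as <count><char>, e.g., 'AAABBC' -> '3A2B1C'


Scanning runs left to right:
  i=0: run of 'G' x 6 -> '6G'
  i=6: run of 'D' x 3 -> '3D'
  i=9: run of 'A' x 6 -> '6A'
  i=15: run of 'D' x 3 -> '3D'

RLE = 6G3D6A3D


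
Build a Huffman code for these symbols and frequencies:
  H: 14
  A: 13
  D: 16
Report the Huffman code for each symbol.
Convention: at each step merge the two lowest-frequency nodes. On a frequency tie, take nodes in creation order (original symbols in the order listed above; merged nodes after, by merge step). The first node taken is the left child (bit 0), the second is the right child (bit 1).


Huffman tree construction:
Step 1: Merge A(13) + H(14) = 27
Step 2: Merge D(16) + (A+H)(27) = 43
Read each symbol's code off the tree from the root (left child = 0, right child = 1).

Codes:
  H: 11 (length 2)
  A: 10 (length 2)
  D: 0 (length 1)
Average code length: 70/43 = 1.6279 bits/symbol


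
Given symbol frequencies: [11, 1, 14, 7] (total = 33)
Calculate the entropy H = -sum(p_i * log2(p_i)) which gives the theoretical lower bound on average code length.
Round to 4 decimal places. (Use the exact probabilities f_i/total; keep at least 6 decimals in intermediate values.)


Per-symbol terms -p_i * log2(p_i) with p_i = f_i/33:
  p = 11/33 = 0.333333: log2(p) = -1.584963, -p*log2(p) = 0.528321
  p = 1/33 = 0.030303: log2(p) = -5.044394, -p*log2(p) = 0.152860
  p = 14/33 = 0.424242: log2(p) = -1.237039, -p*log2(p) = 0.524805
  p = 7/33 = 0.212121: log2(p) = -2.237039, -p*log2(p) = 0.474523
H = 0.528321 + 0.152860 + 0.524805 + 0.474523 = 1.680509

H = 1.6805 bits/symbol


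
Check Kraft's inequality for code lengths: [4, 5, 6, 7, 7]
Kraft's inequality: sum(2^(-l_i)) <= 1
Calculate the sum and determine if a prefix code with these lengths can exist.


Sum = 2^(-4) + 2^(-5) + 2^(-6) + 2^(-7) + 2^(-7)
    = 0.0625 + 0.03125 + 0.015625 + 0.0078125 + 0.0078125
    = 16/128 = 0.125
Since 0.125 <= 1, Kraft's inequality IS satisfied.
A prefix code with these lengths CAN exist.

Kraft sum = 0.125. Satisfied.


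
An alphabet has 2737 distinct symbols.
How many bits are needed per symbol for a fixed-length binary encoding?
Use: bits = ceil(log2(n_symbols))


log2(2737) = 11.4184
Bracket: 2^11 = 2048 < 2737 <= 2^12 = 4096
So ceil(log2(2737)) = 12

bits = ceil(log2(2737)) = ceil(11.4184) = 12 bits


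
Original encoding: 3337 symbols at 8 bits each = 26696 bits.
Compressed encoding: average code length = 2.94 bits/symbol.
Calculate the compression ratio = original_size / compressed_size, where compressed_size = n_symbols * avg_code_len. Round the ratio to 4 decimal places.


original_size = n_symbols * orig_bits = 3337 * 8 = 26696 bits
compressed_size = n_symbols * avg_code_len = 3337 * 2.94 = 9810.78 bits
ratio = original_size / compressed_size = 26696 / 9810.78 = 2.7211

Compression ratio = 2.7211
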